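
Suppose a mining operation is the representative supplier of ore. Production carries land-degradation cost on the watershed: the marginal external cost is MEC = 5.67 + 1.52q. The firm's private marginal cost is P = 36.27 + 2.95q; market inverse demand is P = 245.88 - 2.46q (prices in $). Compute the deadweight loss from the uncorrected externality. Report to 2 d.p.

DWL = $300.74

Market equilibrium (private): 36.27 + 2.95q = 245.88 - 2.46q → q_m = 38.7449.
Social marginal cost = private MC + MEC = 41.94 + 4.47q.
Set SMC = demand: 41.94 + 4.47q = 245.88 - 2.46q → q* = 29.4286.
The loss is the area between SMC and demand from q* to q_m; with linear curves that's a triangle of height MEC(q_m).
DWL = ½ × 9.3163 × 64.5623 = 300.7409.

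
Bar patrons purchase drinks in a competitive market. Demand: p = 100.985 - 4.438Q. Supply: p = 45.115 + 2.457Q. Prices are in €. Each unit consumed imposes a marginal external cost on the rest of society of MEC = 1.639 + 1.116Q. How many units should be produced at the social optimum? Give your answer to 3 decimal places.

Social marginal benefit = demand − MEC = 99.346 - 5.554Q.
Set SMB = MC: 99.346 - 5.554Q = 45.115 + 2.457Q → Q* = 6.7696.

Q* = 6.770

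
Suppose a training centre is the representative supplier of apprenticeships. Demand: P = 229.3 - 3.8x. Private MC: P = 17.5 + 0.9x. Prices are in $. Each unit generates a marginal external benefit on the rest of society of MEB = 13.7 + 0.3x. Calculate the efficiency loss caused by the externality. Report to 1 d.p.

Market equilibrium (private): 17.5 + 0.9x = 229.3 - 3.8x → x_m = 45.0638.
Social marginal cost = private MC − MEB = 3.8 + 0.6x.
Set SMC = demand: 3.8 + 0.6x = 229.3 - 3.8x → x* = 51.2500.
Between x* and x_m the wedge demand − SMC runs linearly from 0 to MEB(x_m), so the loss is a triangle.
DWL = ½ × 6.1862 × 27.2191 = 84.1914.

DWL = $84.2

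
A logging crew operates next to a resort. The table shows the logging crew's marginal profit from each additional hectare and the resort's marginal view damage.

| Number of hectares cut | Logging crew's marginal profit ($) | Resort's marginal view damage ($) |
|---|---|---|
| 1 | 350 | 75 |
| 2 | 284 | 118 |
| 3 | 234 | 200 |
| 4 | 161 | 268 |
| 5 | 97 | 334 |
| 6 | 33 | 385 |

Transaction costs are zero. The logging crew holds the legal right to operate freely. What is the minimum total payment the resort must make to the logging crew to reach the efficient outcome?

$291

Left alone the logging crew would choose level 6 (marginal profit stays positive).
Efficient level: k* = 3 (marginal profit ≥ marginal view damage through 3).
The resort must at least cover the logging crew's forgone profit from cutting 6→3: 161 + 97 + 33 = 291.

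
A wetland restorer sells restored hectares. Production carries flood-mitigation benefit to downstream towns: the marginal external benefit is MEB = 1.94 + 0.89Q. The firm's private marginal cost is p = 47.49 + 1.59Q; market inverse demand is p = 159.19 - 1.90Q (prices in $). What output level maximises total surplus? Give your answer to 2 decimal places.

Q* = 43.71

Social marginal cost = private MC − MEB = 45.55 + 0.70Q.
Set SMC = demand: 45.55 + 0.70Q = 159.19 - 1.90Q → Q* = 43.7077.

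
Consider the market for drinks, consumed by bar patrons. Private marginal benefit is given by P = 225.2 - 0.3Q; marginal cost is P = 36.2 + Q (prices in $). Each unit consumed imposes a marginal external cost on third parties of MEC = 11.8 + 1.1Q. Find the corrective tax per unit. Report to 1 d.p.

Social marginal benefit = demand − MEC = 213.4 - 1.4Q.
Set SMB = MC: 213.4 - 1.4Q = 36.2 + Q → Q* = 73.8333.
The Pigouvian tax equals MEC at Q*: 11.8 + 1.1×73.8333 = 93.0166.

tax = $93.0 per unit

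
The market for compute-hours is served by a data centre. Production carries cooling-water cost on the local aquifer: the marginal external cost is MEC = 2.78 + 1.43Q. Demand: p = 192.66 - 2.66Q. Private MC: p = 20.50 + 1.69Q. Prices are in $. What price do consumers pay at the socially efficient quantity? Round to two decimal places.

Social marginal cost = private MC + MEC = 23.28 + 3.12Q.
Set SMC = demand: 23.28 + 3.12Q = 192.66 - 2.66Q → Q* = 29.3045.
Consumer price on the demand curve at Q*: 192.66 − 2.66×29.3045 = 114.7100.

P = $114.71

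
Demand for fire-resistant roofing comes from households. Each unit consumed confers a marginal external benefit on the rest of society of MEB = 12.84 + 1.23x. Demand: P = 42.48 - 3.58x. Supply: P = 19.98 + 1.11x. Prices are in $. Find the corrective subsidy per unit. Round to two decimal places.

Social marginal benefit = demand + MEB = 55.32 - 2.35x.
Set SMB = MC: 55.32 - 2.35x = 19.98 + 1.11x → x* = 10.2139.
The Pigouvian subsidy equals MEB at x*: 12.84 + 1.23×10.2139 = 25.4031.

subsidy = $25.40 per unit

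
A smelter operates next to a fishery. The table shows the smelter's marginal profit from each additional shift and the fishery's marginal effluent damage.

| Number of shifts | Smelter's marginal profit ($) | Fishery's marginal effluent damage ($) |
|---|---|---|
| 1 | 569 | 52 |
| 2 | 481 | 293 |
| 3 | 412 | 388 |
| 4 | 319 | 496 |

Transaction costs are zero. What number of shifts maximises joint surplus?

3

Bargaining reaches the level where marginal profit last exceeds marginal effluent damage.
That holds through level 3 (412 ≥ 388) but not at 4 (319 < 496).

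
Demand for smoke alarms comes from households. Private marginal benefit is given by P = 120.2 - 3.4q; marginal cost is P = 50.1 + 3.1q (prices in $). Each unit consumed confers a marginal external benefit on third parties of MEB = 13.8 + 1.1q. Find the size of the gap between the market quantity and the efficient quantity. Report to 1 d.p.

Market equilibrium (private): 50.1 + 3.1q = 120.2 - 3.4q → q_m = 10.7846.
Social marginal benefit = demand + MEB = 134.0 - 2.3q.
Set SMB = MC: 134.0 - 2.3q = 50.1 + 3.1q → q* = 15.5370.
Gap = |10.7846 − 15.5370| = 4.7524.

4.8 units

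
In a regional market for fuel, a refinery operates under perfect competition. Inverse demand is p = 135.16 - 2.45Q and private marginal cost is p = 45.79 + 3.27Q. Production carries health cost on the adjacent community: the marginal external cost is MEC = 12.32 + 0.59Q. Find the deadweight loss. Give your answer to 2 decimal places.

Market equilibrium (private): 45.79 + 3.27Q = 135.16 - 2.45Q → Q_m = 15.6241.
Social marginal cost = private MC + MEC = 58.11 + 3.86Q.
Set SMC = demand: 58.11 + 3.86Q = 135.16 - 2.45Q → Q* = 12.2108.
The welfare-loss triangle has base |Q_m − Q*| and height MEC(Q_m) (the vertical gap between SMC and demand is zero at Q* and MEC at Q_m).
DWL = ½ × 3.4133 × 21.5382 = 36.7582.

DWL = 36.76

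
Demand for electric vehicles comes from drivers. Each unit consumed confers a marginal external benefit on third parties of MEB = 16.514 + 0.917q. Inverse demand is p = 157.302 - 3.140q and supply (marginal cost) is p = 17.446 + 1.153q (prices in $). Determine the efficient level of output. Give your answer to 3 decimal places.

q* = 46.318

Social marginal benefit = demand + MEB = 173.816 - 2.223q.
Set SMB = MC: 173.816 - 2.223q = 17.446 + 1.153q → q* = 46.3181.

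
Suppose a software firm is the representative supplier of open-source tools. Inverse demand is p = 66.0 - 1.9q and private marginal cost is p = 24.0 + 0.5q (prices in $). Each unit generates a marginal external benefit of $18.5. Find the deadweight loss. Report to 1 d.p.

Market equilibrium (private): 24.0 + 0.5q = 66.0 - 1.9q → q_m = 17.5000.
Social marginal cost = private MC − MEB = 5.5 + 0.5q.
Set SMC = demand: 5.5 + 0.5q = 66.0 - 1.9q → q* = 25.2083.
Between q* and q_m the wedge demand − SMC runs linearly from 0 to MEB(q_m), so the loss is a triangle.
DWL = ½ × 7.7083 × 18.5000 = 71.3018.

DWL = $71.3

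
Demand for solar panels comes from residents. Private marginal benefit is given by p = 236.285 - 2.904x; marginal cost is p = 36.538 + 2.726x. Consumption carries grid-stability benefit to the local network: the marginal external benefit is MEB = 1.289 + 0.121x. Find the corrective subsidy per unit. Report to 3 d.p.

Social marginal benefit = demand + MEB = 237.574 - 2.783x.
Set SMB = MC: 237.574 - 2.783x = 36.538 + 2.726x → x* = 36.4923.
The Pigouvian subsidy equals MEB at x*: 1.289 + 0.121×36.4923 = 5.7046.

subsidy = 5.705 per unit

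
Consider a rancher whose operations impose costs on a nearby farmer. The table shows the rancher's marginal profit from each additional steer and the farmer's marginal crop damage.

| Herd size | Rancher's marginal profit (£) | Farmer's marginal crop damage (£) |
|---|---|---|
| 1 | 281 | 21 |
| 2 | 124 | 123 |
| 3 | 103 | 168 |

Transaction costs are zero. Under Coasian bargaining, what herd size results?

2

Bargaining reaches the level where marginal profit last exceeds marginal crop damage.
That holds through level 2 (124 ≥ 123) but not at 3 (103 < 168).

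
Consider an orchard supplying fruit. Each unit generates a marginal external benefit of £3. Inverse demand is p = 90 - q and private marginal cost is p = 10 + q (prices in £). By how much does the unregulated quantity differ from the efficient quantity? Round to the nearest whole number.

Market equilibrium (private): 10 + q = 90 - q → q_m = 40.0000.
Social marginal cost = private MC − MEB = 7 + q.
Set SMC = demand: 7 + q = 90 - q → q* = 41.5000.
Gap = |40.0000 − 41.5000| = 1.5000.

2 units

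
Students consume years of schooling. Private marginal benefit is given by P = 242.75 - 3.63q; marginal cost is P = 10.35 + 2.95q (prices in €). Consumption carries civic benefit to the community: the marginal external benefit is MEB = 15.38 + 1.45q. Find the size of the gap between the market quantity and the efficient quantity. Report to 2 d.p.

Market equilibrium (private): 10.35 + 2.95q = 242.75 - 3.63q → q_m = 35.3191.
Social marginal benefit = demand + MEB = 258.13 - 2.18q.
Set SMB = MC: 258.13 - 2.18q = 10.35 + 2.95q → q* = 48.3002.
Gap = |35.3191 − 48.3002| = 12.9811.

12.98 units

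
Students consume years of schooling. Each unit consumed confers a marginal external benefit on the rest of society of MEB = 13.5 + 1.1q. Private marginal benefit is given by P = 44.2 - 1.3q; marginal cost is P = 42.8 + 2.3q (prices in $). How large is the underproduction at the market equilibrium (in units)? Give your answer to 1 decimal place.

5.6 units

Market equilibrium (private): 42.8 + 2.3q = 44.2 - 1.3q → q_m = 0.3889.
Social marginal benefit = demand + MEB = 57.7 - 0.2q.
Set SMB = MC: 57.7 - 0.2q = 42.8 + 2.3q → q* = 5.9600.
Gap = |0.3889 − 5.9600| = 5.5711.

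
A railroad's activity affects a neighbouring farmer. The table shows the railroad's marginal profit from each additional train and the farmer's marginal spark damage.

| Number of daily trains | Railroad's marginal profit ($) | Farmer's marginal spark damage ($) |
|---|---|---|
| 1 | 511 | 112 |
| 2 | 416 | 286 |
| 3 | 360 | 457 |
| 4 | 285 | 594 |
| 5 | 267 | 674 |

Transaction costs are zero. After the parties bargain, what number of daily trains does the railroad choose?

Bargaining reaches the level where marginal profit last exceeds marginal spark damage.
That holds through level 2 (416 ≥ 286) but not at 3 (360 < 457).

2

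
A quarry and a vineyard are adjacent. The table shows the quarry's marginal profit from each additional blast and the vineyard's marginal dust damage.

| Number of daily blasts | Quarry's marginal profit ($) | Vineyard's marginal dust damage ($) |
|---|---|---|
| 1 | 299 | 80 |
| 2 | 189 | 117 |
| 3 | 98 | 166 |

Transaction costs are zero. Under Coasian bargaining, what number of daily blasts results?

2

Bargaining reaches the level where marginal profit last exceeds marginal dust damage.
That holds through level 2 (189 ≥ 117) but not at 3 (98 < 166).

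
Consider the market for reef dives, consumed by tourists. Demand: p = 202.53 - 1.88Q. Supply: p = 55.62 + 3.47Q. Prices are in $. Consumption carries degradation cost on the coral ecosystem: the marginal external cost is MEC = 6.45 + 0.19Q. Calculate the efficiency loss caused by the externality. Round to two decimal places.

Market equilibrium (private): 55.62 + 3.47Q = 202.53 - 1.88Q → Q_m = 27.4598.
Social marginal benefit = demand − MEC = 196.08 - 2.07Q.
Set SMB = MC: 196.08 - 2.07Q = 55.62 + 3.47Q → Q* = 25.3538.
Between Q* and Q_m the wedge MC − SMB runs linearly from 0 to MEC(Q_m), so the loss is a triangle.
DWL = ½ × 2.1060 × 11.6674 = 12.2858.

DWL = $12.29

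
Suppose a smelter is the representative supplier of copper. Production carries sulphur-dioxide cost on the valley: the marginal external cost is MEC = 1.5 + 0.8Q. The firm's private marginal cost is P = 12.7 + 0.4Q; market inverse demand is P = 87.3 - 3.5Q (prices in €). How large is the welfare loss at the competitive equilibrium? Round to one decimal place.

Market equilibrium (private): 12.7 + 0.4Q = 87.3 - 3.5Q → Q_m = 19.1282.
Social marginal cost = private MC + MEC = 14.2 + 1.2Q.
Set SMC = demand: 14.2 + 1.2Q = 87.3 - 3.5Q → Q* = 15.5532.
Between Q* and Q_m the wedge SMC − demand runs linearly from 0 to MEC(Q_m), so the loss is a triangle.
DWL = ½ × 3.5750 × 16.8026 = 30.0346.

DWL = €30.0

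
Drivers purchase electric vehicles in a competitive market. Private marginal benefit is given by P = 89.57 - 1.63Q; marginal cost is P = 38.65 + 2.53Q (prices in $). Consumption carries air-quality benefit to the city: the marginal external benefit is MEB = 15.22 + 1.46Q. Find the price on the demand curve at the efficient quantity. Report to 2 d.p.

Social marginal benefit = demand + MEB = 104.79 - 0.17Q.
Set SMB = MC: 104.79 - 0.17Q = 38.65 + 2.53Q → Q* = 24.4963.
Consumer price on the demand curve at Q*: 89.57 − 1.63×24.4963 = 49.6410.

P = $49.64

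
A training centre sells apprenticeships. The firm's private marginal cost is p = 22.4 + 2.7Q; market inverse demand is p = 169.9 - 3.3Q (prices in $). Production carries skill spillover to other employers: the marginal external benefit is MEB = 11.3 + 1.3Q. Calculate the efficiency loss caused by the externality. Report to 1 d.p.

DWL = $199.1

Market equilibrium (private): 22.4 + 2.7Q = 169.9 - 3.3Q → Q_m = 24.5833.
Social marginal cost = private MC − MEB = 11.1 + 1.4Q.
Set SMC = demand: 11.1 + 1.4Q = 169.9 - 3.3Q → Q* = 33.7872.
Height of the DWL triangle at Q_m is demand(Q_m) − SMC(Q_m) = MEB(Q_m) = 43.2583.
DWL = ½ × 9.2039 × 43.2583 = 199.0725.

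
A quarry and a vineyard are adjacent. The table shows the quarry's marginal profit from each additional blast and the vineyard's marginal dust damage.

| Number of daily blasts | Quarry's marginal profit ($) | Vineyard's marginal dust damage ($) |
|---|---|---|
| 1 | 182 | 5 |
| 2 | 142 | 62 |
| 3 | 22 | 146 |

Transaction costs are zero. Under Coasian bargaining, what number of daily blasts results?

Bargaining reaches the level where marginal profit last exceeds marginal dust damage.
That holds through level 2 (142 ≥ 62) but not at 3 (22 < 146).

2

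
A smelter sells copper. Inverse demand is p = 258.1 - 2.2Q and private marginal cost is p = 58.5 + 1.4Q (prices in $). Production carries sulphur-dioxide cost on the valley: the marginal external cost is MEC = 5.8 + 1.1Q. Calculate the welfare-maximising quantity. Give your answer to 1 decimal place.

Q* = 41.2

Social marginal cost = private MC + MEC = 64.3 + 2.5Q.
Set SMC = demand: 64.3 + 2.5Q = 258.1 - 2.2Q → Q* = 41.2340.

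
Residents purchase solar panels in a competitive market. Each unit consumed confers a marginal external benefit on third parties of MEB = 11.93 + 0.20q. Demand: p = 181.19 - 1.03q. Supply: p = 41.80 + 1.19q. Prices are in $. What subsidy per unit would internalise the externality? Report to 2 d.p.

Social marginal benefit = demand + MEB = 193.12 - 0.83q.
Set SMB = MC: 193.12 - 0.83q = 41.80 + 1.19q → q* = 74.9109.
The Pigouvian subsidy equals MEB at q*: 11.93 + 0.20×74.9109 = 26.9122.

subsidy = $26.91 per unit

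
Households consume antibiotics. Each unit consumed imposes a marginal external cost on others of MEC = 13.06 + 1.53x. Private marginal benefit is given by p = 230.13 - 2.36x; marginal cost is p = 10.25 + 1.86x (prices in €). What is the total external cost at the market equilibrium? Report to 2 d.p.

€2757.35

Market equilibrium (private): 10.25 + 1.86x = 230.13 - 2.36x → x_m = 52.1043.
Total external cost = ∫₀^{x_m} (13.06 + 1.53x) dx = 13.06×52.1043 + ½×1.53×52.1043² = 2757.3486.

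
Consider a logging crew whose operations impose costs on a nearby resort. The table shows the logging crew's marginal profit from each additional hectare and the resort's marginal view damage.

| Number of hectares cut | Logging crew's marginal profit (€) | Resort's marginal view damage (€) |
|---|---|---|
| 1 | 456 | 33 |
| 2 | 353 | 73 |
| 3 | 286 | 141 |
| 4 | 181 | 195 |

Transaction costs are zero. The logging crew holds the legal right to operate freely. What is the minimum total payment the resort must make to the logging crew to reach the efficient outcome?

Left alone the logging crew would choose level 4 (marginal profit stays positive).
Efficient level: k* = 3 (marginal profit ≥ marginal view damage through 3).
The resort must at least cover the logging crew's forgone profit from cutting 4→3: 181 = 181.

€181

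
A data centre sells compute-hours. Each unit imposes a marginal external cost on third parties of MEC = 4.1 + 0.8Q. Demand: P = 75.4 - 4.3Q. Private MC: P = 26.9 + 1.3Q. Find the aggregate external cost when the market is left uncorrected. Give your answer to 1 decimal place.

Market equilibrium (private): 26.9 + 1.3Q = 75.4 - 4.3Q → Q_m = 8.6607.
Total external cost = ∫₀^{Q_m} (4.1 + 0.8Q) dQ = 4.1×8.6607 + ½×0.8×8.6607² = 65.5120.

65.5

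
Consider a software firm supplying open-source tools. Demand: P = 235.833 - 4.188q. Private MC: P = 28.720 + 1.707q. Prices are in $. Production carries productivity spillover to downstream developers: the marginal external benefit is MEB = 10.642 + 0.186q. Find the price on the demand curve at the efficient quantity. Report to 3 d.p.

Social marginal cost = private MC − MEB = 18.078 + 1.521q.
Set SMC = demand: 18.078 + 1.521q = 235.833 - 4.188q → q* = 38.1424.
Consumer price on the demand curve at q*: 235.833 − 4.188×38.1424 = 76.0926.

P = $76.093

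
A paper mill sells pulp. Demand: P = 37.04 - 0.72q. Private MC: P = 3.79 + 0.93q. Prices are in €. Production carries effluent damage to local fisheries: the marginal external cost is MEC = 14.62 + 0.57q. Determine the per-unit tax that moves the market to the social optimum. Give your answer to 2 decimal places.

Social marginal cost = private MC + MEC = 18.41 + 1.50q.
Set SMC = demand: 18.41 + 1.50q = 37.04 - 0.72q → q* = 8.3919.
The Pigouvian tax equals MEC at q*: 14.62 + 0.57×8.3919 = 19.4034.

tax = €19.40 per unit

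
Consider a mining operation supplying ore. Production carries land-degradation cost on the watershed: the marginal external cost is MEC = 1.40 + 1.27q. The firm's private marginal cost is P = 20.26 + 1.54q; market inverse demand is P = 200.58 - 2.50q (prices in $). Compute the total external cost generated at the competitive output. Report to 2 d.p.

$1327.51

Market equilibrium (private): 20.26 + 1.54q = 200.58 - 2.50q → q_m = 44.6337.
Total external cost = ∫₀^{q_m} (1.40 + 1.27q) dq = 1.40×44.6337 + ½×1.27×44.6337² = 1327.5133.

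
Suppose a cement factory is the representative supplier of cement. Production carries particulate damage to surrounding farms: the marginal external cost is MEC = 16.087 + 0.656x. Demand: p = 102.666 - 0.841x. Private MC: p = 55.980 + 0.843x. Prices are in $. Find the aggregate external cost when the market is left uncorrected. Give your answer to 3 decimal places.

Market equilibrium (private): 55.980 + 0.843x = 102.666 - 0.841x → x_m = 27.7233.
Total external cost = ∫₀^{x_m} (16.087 + 0.656x) dx = 16.087×27.7233 + ½×0.656×27.7233² = 698.0794.

$698.079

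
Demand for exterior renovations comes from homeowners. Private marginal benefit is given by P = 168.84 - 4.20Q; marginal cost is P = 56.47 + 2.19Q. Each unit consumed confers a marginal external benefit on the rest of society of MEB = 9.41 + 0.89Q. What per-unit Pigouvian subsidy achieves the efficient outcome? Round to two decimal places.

subsidy = 29.12 per unit

Social marginal benefit = demand + MEB = 178.25 - 3.31Q.
Set SMB = MC: 178.25 - 3.31Q = 56.47 + 2.19Q → Q* = 22.1418.
The Pigouvian subsidy equals MEB at Q*: 9.41 + 0.89×22.1418 = 29.1162.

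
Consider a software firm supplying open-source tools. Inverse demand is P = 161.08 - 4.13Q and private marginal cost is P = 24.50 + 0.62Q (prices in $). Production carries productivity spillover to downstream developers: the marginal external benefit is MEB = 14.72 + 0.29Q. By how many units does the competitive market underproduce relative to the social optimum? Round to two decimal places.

Market equilibrium (private): 24.50 + 0.62Q = 161.08 - 4.13Q → Q_m = 28.7537.
Social marginal cost = private MC − MEB = 9.78 + 0.33Q.
Set SMC = demand: 9.78 + 0.33Q = 161.08 - 4.13Q → Q* = 33.9238.
Gap = |28.7537 − 33.9238| = 5.1701.

5.17 units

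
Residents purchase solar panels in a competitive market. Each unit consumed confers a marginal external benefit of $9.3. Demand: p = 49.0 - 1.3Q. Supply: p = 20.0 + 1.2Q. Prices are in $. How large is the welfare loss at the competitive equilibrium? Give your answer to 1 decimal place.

Market equilibrium (private): 20.0 + 1.2Q = 49.0 - 1.3Q → Q_m = 11.6000.
Social marginal benefit = demand + MEB = 58.3 - 1.3Q.
Set SMB = MC: 58.3 - 1.3Q = 20.0 + 1.2Q → Q* = 15.3200.
The welfare-loss triangle has base |Q_m − Q*| and height MEB(Q_m) (the vertical gap between SMB and MC is zero at Q* and MEB at Q_m).
DWL = ½ × 3.7200 × 9.3000 = 17.2980.

DWL = $17.3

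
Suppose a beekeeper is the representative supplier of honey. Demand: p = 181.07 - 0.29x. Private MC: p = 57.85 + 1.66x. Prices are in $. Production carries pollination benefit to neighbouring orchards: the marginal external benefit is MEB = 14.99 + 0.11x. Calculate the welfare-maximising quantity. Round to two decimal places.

x* = 75.11

Social marginal cost = private MC − MEB = 42.86 + 1.55x.
Set SMC = demand: 42.86 + 1.55x = 181.07 - 0.29x → x* = 75.1141.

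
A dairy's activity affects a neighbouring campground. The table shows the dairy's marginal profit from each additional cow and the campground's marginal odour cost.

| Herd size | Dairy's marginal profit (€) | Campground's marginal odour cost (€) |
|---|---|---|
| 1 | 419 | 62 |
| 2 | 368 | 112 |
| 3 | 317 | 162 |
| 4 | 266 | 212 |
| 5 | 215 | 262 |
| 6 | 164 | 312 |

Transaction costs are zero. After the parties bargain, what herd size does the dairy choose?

4

Bargaining reaches the level where marginal profit last exceeds marginal odour cost.
That holds through level 4 (266 ≥ 212) but not at 5 (215 < 262).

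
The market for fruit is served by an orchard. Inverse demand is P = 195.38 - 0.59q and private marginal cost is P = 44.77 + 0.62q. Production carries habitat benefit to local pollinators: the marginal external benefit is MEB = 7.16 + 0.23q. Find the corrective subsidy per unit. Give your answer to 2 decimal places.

Social marginal cost = private MC − MEB = 37.61 + 0.39q.
Set SMC = demand: 37.61 + 0.39q = 195.38 - 0.59q → q* = 160.9898.
The Pigouvian subsidy equals MEB at q*: 7.16 + 0.23×160.9898 = 44.1877.

subsidy = 44.19 per unit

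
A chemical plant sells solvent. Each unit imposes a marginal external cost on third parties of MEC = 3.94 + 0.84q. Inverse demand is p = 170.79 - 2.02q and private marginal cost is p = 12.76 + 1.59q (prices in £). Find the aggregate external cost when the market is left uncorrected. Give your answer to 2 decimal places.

£977.32

Market equilibrium (private): 12.76 + 1.59q = 170.79 - 2.02q → q_m = 43.7756.
Total external cost = ∫₀^{q_m} (3.94 + 0.84q) dq = 3.94×43.7756 + ½×0.84×43.7756² = 977.3232.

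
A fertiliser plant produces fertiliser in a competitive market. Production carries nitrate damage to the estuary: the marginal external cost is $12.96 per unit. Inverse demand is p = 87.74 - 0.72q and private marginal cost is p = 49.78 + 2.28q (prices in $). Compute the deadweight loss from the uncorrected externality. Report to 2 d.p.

DWL = $27.99

Market equilibrium (private): 49.78 + 2.28q = 87.74 - 0.72q → q_m = 12.6533.
Social marginal cost = private MC + MEC = 62.74 + 2.28q.
Set SMC = demand: 62.74 + 2.28q = 87.74 - 0.72q → q* = 8.3333.
Height of the DWL triangle at q_m is SMC(q_m) − demand(q_m) = MEC(q_m) = 12.9600.
DWL = ½ × 4.3200 × 12.9600 = 27.9936.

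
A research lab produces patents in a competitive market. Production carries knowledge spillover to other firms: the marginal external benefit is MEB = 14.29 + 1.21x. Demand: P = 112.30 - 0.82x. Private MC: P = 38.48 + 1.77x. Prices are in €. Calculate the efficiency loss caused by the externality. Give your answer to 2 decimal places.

DWL = €862.04

Market equilibrium (private): 38.48 + 1.77x = 112.30 - 0.82x → x_m = 28.5019.
Social marginal cost = private MC − MEB = 24.19 + 0.56x.
Set SMC = demand: 24.19 + 0.56x = 112.30 - 0.82x → x* = 63.8478.
Height of the DWL triangle at x_m is demand(x_m) − SMC(x_m) = MEB(x_m) = 48.7773.
DWL = ½ × 35.3459 × 48.7773 = 862.0388.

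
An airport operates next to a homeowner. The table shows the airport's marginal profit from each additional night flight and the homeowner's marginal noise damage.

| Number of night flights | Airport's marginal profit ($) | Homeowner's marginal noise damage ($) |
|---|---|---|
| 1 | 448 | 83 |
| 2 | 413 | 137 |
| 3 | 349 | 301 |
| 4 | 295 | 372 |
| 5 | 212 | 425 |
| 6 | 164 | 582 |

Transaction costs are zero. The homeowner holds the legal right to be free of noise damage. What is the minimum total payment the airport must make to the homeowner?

Efficient level: marginal profit ≥ marginal noise damage through level 3, so k* = 3.
With the homeowner holding the right, the airport must at least compensate total damage at k*: 83 + 137 + 301 = 521.

$521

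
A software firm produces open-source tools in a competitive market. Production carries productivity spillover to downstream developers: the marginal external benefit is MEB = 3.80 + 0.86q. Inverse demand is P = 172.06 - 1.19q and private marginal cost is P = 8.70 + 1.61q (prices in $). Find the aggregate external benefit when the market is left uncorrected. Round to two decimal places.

$1685.38

Market equilibrium (private): 8.70 + 1.61q = 172.06 - 1.19q → q_m = 58.3429.
Total external benefit = ∫₀^{q_m} (3.80 + 0.86q) dq = 3.80×58.3429 + ½×0.86×58.3429² = 1685.3774.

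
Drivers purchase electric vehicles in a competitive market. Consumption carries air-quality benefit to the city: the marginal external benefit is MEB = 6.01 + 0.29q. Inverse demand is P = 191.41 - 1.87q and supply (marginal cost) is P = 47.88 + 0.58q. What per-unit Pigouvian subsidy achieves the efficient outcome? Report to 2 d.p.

subsidy = 26.09 per unit

Social marginal benefit = demand + MEB = 197.42 - 1.58q.
Set SMB = MC: 197.42 - 1.58q = 47.88 + 0.58q → q* = 69.2315.
The Pigouvian subsidy equals MEB at q*: 6.01 + 0.29×69.2315 = 26.0871.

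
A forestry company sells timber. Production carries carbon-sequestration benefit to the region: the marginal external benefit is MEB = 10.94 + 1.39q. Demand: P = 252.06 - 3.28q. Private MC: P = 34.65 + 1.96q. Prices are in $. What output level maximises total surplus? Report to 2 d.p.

q* = 59.31

Social marginal cost = private MC − MEB = 23.71 + 0.57q.
Set SMC = demand: 23.71 + 0.57q = 252.06 - 3.28q → q* = 59.3117.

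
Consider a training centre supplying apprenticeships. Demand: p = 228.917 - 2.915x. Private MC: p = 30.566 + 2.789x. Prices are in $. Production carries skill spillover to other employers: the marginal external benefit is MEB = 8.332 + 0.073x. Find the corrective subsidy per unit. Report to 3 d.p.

Social marginal cost = private MC − MEB = 22.234 + 2.716x.
Set SMC = demand: 22.234 + 2.716x = 228.917 - 2.915x → x* = 36.7045.
The Pigouvian subsidy equals MEB at x*: 8.332 + 0.073×36.7045 = 11.0114.

subsidy = $11.011 per unit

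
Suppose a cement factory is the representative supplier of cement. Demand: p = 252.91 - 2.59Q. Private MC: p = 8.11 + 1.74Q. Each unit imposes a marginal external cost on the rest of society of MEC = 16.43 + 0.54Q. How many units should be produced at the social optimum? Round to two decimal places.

Social marginal cost = private MC + MEC = 24.54 + 2.28Q.
Set SMC = demand: 24.54 + 2.28Q = 252.91 - 2.59Q → Q* = 46.8932.

Q* = 46.89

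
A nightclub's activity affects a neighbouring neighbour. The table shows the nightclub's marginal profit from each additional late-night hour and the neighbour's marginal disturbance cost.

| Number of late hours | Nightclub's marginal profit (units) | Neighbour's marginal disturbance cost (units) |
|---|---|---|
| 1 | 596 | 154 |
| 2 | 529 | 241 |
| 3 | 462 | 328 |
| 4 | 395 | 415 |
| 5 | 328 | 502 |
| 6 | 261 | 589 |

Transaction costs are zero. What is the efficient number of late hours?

3

Bargaining reaches the level where marginal profit last exceeds marginal disturbance cost.
That holds through level 3 (462 ≥ 328) but not at 4 (395 < 415).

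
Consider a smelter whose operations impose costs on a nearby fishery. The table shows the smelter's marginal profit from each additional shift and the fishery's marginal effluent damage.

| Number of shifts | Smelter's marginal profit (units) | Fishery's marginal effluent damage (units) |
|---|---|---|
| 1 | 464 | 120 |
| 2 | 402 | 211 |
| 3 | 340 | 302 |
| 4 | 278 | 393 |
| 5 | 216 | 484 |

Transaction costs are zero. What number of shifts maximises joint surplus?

3

Bargaining reaches the level where marginal profit last exceeds marginal effluent damage.
That holds through level 3 (340 ≥ 302) but not at 4 (278 < 393).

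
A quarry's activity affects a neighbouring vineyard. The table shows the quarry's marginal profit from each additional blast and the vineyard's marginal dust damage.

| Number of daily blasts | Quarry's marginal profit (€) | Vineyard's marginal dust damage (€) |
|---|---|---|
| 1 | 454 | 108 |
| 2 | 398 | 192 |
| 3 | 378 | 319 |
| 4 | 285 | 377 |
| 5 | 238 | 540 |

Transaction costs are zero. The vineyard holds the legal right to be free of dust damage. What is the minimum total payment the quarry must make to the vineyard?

€619

Efficient level: marginal profit ≥ marginal dust damage through level 3, so k* = 3.
With the vineyard holding the right, the quarry must at least compensate total damage at k*: 108 + 192 + 319 = 619.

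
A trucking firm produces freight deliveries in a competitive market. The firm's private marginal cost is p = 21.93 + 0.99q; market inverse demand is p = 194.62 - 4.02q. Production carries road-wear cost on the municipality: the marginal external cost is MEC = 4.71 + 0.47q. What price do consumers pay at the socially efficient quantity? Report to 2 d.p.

P = 71.39

Social marginal cost = private MC + MEC = 26.64 + 1.46q.
Set SMC = demand: 26.64 + 1.46q = 194.62 - 4.02q → q* = 30.6533.
Consumer price on the demand curve at q*: 194.62 − 4.02×30.6533 = 71.3937.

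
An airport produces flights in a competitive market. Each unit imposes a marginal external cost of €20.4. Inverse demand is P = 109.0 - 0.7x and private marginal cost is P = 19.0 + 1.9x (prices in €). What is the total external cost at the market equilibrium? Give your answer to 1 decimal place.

€706.2

Market equilibrium (private): 19.0 + 1.9x = 109.0 - 0.7x → x_m = 34.6154.
Total external cost = MEC × x_m = 20.4 × 34.6154 = 706.1542.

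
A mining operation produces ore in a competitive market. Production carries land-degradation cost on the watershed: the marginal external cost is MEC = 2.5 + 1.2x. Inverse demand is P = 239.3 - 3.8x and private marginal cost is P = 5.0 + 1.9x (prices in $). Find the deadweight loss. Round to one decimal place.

Market equilibrium (private): 5.0 + 1.9x = 239.3 - 3.8x → x_m = 41.1053.
Social marginal cost = private MC + MEC = 7.5 + 3.1x.
Set SMC = demand: 7.5 + 3.1x = 239.3 - 3.8x → x* = 33.5942.
The loss is the area between SMC and demand from x* to x_m; with linear curves that's a triangle of height MEC(x_m).
DWL = ½ × 7.5111 × 51.8263 = 194.6363.

DWL = $194.6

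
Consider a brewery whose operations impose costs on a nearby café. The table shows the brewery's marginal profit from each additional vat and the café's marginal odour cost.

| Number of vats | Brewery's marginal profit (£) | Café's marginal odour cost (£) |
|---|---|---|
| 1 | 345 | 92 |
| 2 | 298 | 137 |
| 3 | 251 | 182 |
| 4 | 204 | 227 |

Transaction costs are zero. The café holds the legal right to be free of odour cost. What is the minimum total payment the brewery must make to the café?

Efficient level: marginal profit ≥ marginal odour cost through level 3, so k* = 3.
With the café holding the right, the brewery must at least compensate total damage at k*: 92 + 137 + 182 = 411.

£411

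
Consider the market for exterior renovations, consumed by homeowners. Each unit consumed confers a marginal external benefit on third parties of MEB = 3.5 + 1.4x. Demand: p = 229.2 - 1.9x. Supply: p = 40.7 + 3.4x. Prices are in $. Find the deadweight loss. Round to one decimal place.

Market equilibrium (private): 40.7 + 3.4x = 229.2 - 1.9x → x_m = 35.5660.
Social marginal benefit = demand + MEB = 232.7 - 0.5x.
Set SMB = MC: 232.7 - 0.5x = 40.7 + 3.4x → x* = 49.2308.
The loss is the area between SMB and MC from x* to x_m; with linear curves that's a triangle of height MEB(x_m).
DWL = ½ × 13.6648 × 53.2925 = 364.1157.

DWL = $364.1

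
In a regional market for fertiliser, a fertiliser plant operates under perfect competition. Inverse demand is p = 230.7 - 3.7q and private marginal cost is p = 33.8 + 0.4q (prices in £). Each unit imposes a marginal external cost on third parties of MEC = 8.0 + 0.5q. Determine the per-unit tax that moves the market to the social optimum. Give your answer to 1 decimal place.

Social marginal cost = private MC + MEC = 41.8 + 0.9q.
Set SMC = demand: 41.8 + 0.9q = 230.7 - 3.7q → q* = 41.0652.
The Pigouvian tax equals MEC at q*: 8.0 + 0.5×41.0652 = 28.5326.

tax = £28.5 per unit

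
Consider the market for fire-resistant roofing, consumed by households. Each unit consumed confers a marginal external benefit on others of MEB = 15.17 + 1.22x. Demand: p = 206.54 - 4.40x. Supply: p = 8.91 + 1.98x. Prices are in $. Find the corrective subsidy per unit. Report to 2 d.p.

Social marginal benefit = demand + MEB = 221.71 - 3.18x.
Set SMB = MC: 221.71 - 3.18x = 8.91 + 1.98x → x* = 41.2403.
The Pigouvian subsidy equals MEB at x*: 15.17 + 1.22×41.2403 = 65.4832.

subsidy = $65.48 per unit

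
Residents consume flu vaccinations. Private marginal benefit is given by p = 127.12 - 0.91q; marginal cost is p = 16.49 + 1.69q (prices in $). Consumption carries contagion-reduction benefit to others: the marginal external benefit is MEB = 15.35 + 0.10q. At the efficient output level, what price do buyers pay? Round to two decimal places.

P = $81.26

Social marginal benefit = demand + MEB = 142.47 - 0.81q.
Set SMB = MC: 142.47 - 0.81q = 16.49 + 1.69q → q* = 50.3920.
Consumer price on the demand curve at q*: 127.12 − 0.91×50.3920 = 81.2633.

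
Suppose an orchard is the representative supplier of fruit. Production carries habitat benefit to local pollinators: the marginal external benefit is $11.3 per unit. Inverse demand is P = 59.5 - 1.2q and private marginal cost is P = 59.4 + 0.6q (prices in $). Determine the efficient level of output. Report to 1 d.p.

q* = 6.3

Social marginal cost = private MC − MEB = 48.1 + 0.6q.
Set SMC = demand: 48.1 + 0.6q = 59.5 - 1.2q → q* = 6.3333.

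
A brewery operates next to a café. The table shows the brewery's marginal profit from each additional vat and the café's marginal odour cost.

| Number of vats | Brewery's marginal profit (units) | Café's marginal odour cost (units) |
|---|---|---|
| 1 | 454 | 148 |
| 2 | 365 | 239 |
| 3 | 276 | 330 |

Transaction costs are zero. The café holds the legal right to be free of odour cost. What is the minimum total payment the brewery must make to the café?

Efficient level: marginal profit ≥ marginal odour cost through level 2, so k* = 2.
With the café holding the right, the brewery must at least compensate total damage at k*: 148 + 239 = 387.

387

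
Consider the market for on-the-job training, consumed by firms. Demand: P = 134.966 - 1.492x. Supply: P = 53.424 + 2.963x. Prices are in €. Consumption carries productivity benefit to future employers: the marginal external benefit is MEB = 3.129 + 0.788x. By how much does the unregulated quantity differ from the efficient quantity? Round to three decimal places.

4.787 units

Market equilibrium (private): 53.424 + 2.963x = 134.966 - 1.492x → x_m = 18.3035.
Social marginal benefit = demand + MEB = 138.095 - 0.704x.
Set SMB = MC: 138.095 - 0.704x = 53.424 + 2.963x → x* = 23.0900.
Gap = |18.3035 − 23.0900| = 4.7865.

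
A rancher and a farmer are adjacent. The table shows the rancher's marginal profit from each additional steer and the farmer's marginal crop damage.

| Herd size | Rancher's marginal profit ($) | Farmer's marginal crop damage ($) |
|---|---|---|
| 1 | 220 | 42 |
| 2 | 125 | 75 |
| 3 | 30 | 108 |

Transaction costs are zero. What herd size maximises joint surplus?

Bargaining reaches the level where marginal profit last exceeds marginal crop damage.
That holds through level 2 (125 ≥ 75) but not at 3 (30 < 108).

2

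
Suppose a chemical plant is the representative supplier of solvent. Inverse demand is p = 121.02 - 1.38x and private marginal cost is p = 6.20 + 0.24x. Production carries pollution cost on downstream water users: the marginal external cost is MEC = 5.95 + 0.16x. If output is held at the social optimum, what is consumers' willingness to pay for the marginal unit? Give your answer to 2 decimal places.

Social marginal cost = private MC + MEC = 12.15 + 0.40x.
Set SMC = demand: 12.15 + 0.40x = 121.02 - 1.38x → x* = 61.1629.
Consumer price on the demand curve at x*: 121.02 − 1.38×61.1629 = 36.6152.

P = 36.62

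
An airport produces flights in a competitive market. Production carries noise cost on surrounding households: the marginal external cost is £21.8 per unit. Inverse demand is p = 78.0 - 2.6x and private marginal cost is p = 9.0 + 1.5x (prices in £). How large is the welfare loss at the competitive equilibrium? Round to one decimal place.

DWL = £58.0

Market equilibrium (private): 9.0 + 1.5x = 78.0 - 2.6x → x_m = 16.8293.
Social marginal cost = private MC + MEC = 30.8 + 1.5x.
Set SMC = demand: 30.8 + 1.5x = 78.0 - 2.6x → x* = 11.5122.
Height of the DWL triangle at x_m is SMC(x_m) − demand(x_m) = MEC(x_m) = 21.8000.
DWL = ½ × 5.3171 × 21.8000 = 57.9564.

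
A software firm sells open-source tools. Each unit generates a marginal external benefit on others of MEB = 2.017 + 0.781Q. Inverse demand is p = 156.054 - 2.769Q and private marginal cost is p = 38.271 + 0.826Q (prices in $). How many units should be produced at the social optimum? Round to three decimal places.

Social marginal cost = private MC − MEB = 36.254 + 0.045Q.
Set SMC = demand: 36.254 + 0.045Q = 156.054 - 2.769Q → Q* = 42.5729.

Q* = 42.573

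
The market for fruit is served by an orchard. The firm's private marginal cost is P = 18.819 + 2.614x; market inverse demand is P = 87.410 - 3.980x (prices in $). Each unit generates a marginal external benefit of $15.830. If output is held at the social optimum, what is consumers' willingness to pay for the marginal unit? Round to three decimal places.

P = $36.455

Social marginal cost = private MC − MEB = 2.989 + 2.614x.
Set SMC = demand: 2.989 + 2.614x = 87.410 - 3.980x → x* = 12.8027.
Consumer price on the demand curve at x*: 87.410 − 3.980×12.8027 = 36.4553.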